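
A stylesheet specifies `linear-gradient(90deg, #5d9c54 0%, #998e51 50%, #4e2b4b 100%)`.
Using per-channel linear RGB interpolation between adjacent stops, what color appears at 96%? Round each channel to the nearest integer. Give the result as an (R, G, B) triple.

(84, 51, 75)

96% lies between the 50% and 100% stops, so the local fraction is t = (96 − 50)/(100 − 50) = 46/50 ≈ 0.92.
#998e51 → (153, 142, 81); #4e2b4b → (78, 43, 75).
R = 153 + 0.92 × (78 − 153) = 84 → 84
G = 142 + 0.92 × (43 − 142) = 50.92 → 51
B = 81 + 0.92 × (75 − 81) = 75.48 → 75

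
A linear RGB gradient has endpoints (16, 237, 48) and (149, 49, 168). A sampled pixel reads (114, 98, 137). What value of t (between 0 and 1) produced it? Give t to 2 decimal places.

Invert the lerp on the G channel (largest span, 188): t = (98 − 237) / (49 − 237) = -139/-188 = 0.73936.
Check on R: (114 − 16)/(149 − 16) = 0.7368 ✓

0.74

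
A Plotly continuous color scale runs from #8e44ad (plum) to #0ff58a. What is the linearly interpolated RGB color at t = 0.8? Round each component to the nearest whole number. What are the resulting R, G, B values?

#8e44ad → (142, 68, 173); #0ff58a → (15, 245, 138).
R = 142 + 0.8 × (15 − 142) = 142 + 0.8 × -127 = 40.4 → 40
G = 68 + 0.8 × (245 − 68) = 68 + 0.8 × 177 = 209.6 → 210
B = 173 + 0.8 × (138 − 173) = 173 + 0.8 × -35 = 145 → 145

(40, 210, 145)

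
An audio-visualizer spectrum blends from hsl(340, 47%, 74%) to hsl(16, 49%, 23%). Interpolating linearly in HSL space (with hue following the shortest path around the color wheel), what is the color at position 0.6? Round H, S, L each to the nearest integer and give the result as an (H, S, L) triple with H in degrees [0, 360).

Hue: 16 − 340 = -324°, but |-324| > 180 so the shorter arc goes the other way: Δh = -324 + 360 = 36°.
H = 340 + 0.6 × (36) = 361.6 → 362 → 362 mod 360 = 2°
S = 47 + 0.6 × (49 − 47) = 48.2 → 48%
L = 74 + 0.6 × (23 − 74) = 43.4 → 43%

(2, 48, 43)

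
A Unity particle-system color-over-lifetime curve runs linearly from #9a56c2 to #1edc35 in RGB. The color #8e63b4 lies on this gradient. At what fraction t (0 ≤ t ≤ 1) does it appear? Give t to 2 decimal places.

Invert the lerp on the B channel (largest span, 141): t = (180 − 194) / (53 − 194) = -14/-141 = 0.099291.
Check on R: (142 − 154)/(30 − 154) = 0.09677 ✓

0.10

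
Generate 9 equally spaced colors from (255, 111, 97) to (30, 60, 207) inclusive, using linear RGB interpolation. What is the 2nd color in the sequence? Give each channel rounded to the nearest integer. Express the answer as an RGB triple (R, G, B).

With 9 swatches and endpoints inclusive, swatch 2 sits at t = (2 − 1)/(9 − 1) = 1/8 ≈ 0.125.
R = 255 + 0.125 × (30 − 255) = 226.875 → 227
G = 111 + 0.125 × (60 − 111) = 104.625 → 105
B = 97 + 0.125 × (207 − 97) = 110.75 → 111

(227, 105, 111)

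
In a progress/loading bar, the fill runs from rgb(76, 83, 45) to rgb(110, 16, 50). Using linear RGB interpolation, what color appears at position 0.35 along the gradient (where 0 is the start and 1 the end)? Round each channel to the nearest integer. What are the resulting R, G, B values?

(88, 60, 47)

R = 76 + 0.35 × (110 − 76) = 76 + 0.35 × 34 = 87.9 → 88
G = 83 + 0.35 × (16 − 83) = 83 + 0.35 × -67 = 59.55 → 60
B = 45 + 0.35 × (50 − 45) = 45 + 0.35 × 5 = 46.75 → 47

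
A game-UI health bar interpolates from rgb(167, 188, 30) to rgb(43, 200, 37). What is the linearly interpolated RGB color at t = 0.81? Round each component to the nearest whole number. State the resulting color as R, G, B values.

(67, 198, 36)

R = 167 + 0.81 × (43 − 167) = 167 + 0.81 × -124 = 66.56 → 67
G = 188 + 0.81 × (200 − 188) = 188 + 0.81 × 12 = 197.72 → 198
B = 30 + 0.81 × (37 − 30) = 30 + 0.81 × 7 = 35.67 → 36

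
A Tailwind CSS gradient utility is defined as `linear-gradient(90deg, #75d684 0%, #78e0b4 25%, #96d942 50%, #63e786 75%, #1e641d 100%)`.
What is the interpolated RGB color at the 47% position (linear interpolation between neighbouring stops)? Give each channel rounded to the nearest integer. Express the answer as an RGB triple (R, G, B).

47% lies between the 25% and 50% stops, so the local fraction is t = (47 − 25)/(50 − 25) = 22/25 ≈ 0.88.
#78e0b4 → (120, 224, 180); #96d942 → (150, 217, 66).
R = 120 + 0.88 × (150 − 120) = 146.4 → 146
G = 224 + 0.88 × (217 − 224) = 217.84 → 218
B = 180 + 0.88 × (66 − 180) = 79.68 → 80

(146, 218, 80)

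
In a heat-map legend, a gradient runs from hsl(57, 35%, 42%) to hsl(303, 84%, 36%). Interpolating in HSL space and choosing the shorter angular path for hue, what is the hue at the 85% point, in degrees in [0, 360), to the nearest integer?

Hue: 303 − 57 = 246°, but |246| > 180 so the shorter arc goes the other way: Δh = 246 − 360 = -114°.
H = 57 + 0.85 × (-114) = -39.9 → -40 → -40 mod 360 = 320°

320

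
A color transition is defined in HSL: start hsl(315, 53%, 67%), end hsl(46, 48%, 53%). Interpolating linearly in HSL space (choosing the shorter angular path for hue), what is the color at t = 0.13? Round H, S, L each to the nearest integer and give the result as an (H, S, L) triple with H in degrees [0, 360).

(327, 52, 65)

Hue: 46 − 315 = -269°, but |-269| > 180 so the shorter arc goes the other way: Δh = -269 + 360 = 91°.
H = 315 + 0.13 × (91) = 326.83 → 327°
S = 53 + 0.13 × (48 − 53) = 52.35 → 52%
L = 67 + 0.13 × (53 − 67) = 65.18 → 65%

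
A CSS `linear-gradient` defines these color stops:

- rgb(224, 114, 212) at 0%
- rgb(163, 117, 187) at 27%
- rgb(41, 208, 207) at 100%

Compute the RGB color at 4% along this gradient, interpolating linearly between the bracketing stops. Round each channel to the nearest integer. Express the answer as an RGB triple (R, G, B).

4% lies between the 0% and 27% stops, so the local fraction is t = (4 − 0)/(27 − 0) = 4/27 ≈ 0.1481.
R = 224 + 0.1481 × (163 − 224) = 214.966 → 215
G = 114 + 0.1481 × (117 − 114) = 114.444 → 114
B = 212 + 0.1481 × (187 − 212) = 208.298 → 208

(215, 114, 208)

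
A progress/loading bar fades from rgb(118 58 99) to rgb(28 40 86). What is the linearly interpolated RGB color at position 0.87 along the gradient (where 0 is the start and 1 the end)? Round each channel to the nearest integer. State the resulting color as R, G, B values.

R = 118 + 0.87 × (28 − 118) = 118 + 0.87 × -90 = 39.7 → 40
G = 58 + 0.87 × (40 − 58) = 58 + 0.87 × -18 = 42.34 → 42
B = 99 + 0.87 × (86 − 99) = 99 + 0.87 × -13 = 87.69 → 88
So the blended color is (40, 42, 88), about #282a58.

(40, 42, 88)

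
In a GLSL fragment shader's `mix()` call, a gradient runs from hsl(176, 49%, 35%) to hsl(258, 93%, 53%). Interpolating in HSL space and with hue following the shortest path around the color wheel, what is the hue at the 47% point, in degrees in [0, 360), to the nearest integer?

Hue arc: Δh = 258 − 176 = 82° (|Δh| ≤ 180, already the shorter path).
H = 176 + 0.47 × (82) = 214.54 → 215°

215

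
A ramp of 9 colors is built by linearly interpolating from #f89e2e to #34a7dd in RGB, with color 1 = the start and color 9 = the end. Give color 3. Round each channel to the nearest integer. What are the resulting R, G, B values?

With 9 swatches and endpoints inclusive, swatch 3 sits at t = (3 − 1)/(9 − 1) = 2/8 ≈ 0.25.
#f89e2e → (248, 158, 46); #34a7dd → (52, 167, 221).
R = 248 + 0.25 × (52 − 248) = 199 → 199
G = 158 + 0.25 × (167 − 158) = 160.25 → 160
B = 46 + 0.25 × (221 − 46) = 89.75 → 90

(199, 160, 90)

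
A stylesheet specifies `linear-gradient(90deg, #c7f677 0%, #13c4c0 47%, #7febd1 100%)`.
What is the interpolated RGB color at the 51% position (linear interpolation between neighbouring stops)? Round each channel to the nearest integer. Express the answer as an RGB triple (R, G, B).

51% lies between the 47% and 100% stops, so the local fraction is t = (51 − 47)/(100 − 47) = 4/53 ≈ 0.0755.
#13c4c0 → (19, 196, 192); #7febd1 → (127, 235, 209).
R = 19 + 0.0755 × (127 − 19) = 27.154 → 27
G = 196 + 0.0755 × (235 − 196) = 198.945 → 199
B = 192 + 0.0755 × (209 − 192) = 193.284 → 193

(27, 199, 193)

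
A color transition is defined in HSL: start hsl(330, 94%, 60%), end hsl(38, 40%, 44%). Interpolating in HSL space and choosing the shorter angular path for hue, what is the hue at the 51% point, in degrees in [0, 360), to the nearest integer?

5

Hue: 38 − 330 = -292°, but |-292| > 180 so the shorter arc goes the other way: Δh = -292 + 360 = 68°.
H = 330 + 0.51 × (68) = 364.68 → 365 → 365 mod 360 = 5°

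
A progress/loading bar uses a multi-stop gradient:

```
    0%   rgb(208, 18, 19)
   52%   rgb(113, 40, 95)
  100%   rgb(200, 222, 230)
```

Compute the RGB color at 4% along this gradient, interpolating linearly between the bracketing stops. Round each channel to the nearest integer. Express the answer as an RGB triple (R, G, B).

4% lies between the 0% and 52% stops, so the local fraction is t = (4 − 0)/(52 − 0) = 4/52 ≈ 0.0769.
R = 208 + 0.0769 × (113 − 208) = 200.695 → 201
G = 18 + 0.0769 × (40 − 18) = 19.692 → 20
B = 19 + 0.0769 × (95 − 19) = 24.844 → 25

(201, 20, 25)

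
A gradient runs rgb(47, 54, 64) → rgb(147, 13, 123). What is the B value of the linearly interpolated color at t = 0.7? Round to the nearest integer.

B = 64 + 0.7 × (123 − 64) = 105.3 → 105

105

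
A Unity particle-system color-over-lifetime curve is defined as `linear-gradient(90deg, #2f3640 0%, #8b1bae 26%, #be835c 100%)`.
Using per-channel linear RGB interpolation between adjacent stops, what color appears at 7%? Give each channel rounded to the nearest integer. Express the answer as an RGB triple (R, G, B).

(72, 47, 94)

7% lies between the 0% and 26% stops, so the local fraction is t = (7 − 0)/(26 − 0) = 7/26 ≈ 0.2692.
#2f3640 → (47, 54, 64); #8b1bae → (139, 27, 174).
R = 47 + 0.2692 × (139 − 47) = 71.766 → 72
G = 54 + 0.2692 × (27 − 54) = 46.732 → 47
B = 64 + 0.2692 × (174 − 64) = 93.612 → 94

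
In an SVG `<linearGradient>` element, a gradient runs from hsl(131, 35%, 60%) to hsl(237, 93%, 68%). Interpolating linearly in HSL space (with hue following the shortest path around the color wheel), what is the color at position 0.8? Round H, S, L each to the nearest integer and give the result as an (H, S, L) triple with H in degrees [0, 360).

Hue arc: Δh = 237 − 131 = 106° (|Δh| ≤ 180, already the shorter path).
H = 131 + 0.8 × (106) = 215.8 → 216°
S = 35 + 0.8 × (93 − 35) = 81.4 → 81%
L = 60 + 0.8 × (68 − 60) = 66.4 → 66%

(216, 81, 66)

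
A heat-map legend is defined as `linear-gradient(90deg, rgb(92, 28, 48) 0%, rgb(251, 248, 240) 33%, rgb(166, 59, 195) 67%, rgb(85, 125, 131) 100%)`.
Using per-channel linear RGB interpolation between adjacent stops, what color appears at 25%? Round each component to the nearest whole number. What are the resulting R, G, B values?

25% lies between the 0% and 33% stops, so the local fraction is t = (25 − 0)/(33 − 0) = 25/33 ≈ 0.7576.
R = 92 + 0.7576 × (251 − 92) = 212.458 → 212
G = 28 + 0.7576 × (248 − 28) = 194.672 → 195
B = 48 + 0.7576 × (240 − 48) = 193.459 → 193

(212, 195, 193)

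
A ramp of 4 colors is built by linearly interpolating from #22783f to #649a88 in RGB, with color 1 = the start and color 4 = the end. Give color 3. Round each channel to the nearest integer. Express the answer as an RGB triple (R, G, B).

With 4 swatches and endpoints inclusive, swatch 3 sits at t = (3 − 1)/(4 − 1) = 2/3 ≈ 0.6667.
#22783f → (34, 120, 63); #649a88 → (100, 154, 136).
R = 34 + 0.6667 × (100 − 34) = 78.002 → 78
G = 120 + 0.6667 × (154 − 120) = 142.668 → 143
B = 63 + 0.6667 × (136 − 63) = 111.669 → 112

(78, 143, 112)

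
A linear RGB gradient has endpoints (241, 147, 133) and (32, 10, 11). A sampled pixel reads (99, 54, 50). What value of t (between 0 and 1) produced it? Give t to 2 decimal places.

Invert the lerp on the R channel (largest span, 209): t = (99 − 241) / (32 − 241) = -142/-209 = 0.67943.
Check on G: (54 − 147)/(10 − 147) = 0.6788 ✓

0.68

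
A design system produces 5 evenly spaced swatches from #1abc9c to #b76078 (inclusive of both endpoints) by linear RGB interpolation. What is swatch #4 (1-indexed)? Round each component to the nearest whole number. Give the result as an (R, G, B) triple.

(144, 119, 129)

With 5 swatches and endpoints inclusive, swatch 4 sits at t = (4 − 1)/(5 − 1) = 3/4 ≈ 0.75.
#1abc9c → (26, 188, 156); #b76078 → (183, 96, 120).
R = 26 + 0.75 × (183 − 26) = 143.75 → 144
G = 188 + 0.75 × (96 − 188) = 119 → 119
B = 156 + 0.75 × (120 − 156) = 129 → 129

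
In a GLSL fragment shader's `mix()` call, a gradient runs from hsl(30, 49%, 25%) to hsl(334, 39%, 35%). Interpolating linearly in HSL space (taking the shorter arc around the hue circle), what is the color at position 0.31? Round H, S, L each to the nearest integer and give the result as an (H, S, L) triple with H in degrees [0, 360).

Hue: 334 − 30 = 304°, but |304| > 180 so the shorter arc goes the other way: Δh = 304 − 360 = -56°.
H = 30 + 0.31 × (-56) = 12.64 → 13°
S = 49 + 0.31 × (39 − 49) = 45.9 → 46%
L = 25 + 0.31 × (35 − 25) = 28.1 → 28%

(13, 46, 28)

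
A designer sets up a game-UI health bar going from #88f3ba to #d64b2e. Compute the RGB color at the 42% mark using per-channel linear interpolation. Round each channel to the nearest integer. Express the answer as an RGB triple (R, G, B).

#88f3ba → (136, 243, 186); #d64b2e → (214, 75, 46).
42% corresponds to t = 0.42.
R = 136 + 0.42 × (214 − 136) = 136 + 0.42 × 78 = 168.76 → 169
G = 243 + 0.42 × (75 − 243) = 243 + 0.42 × -168 = 172.44 → 172
B = 186 + 0.42 × (46 − 186) = 186 + 0.42 × -140 = 127.2 → 127

(169, 172, 127)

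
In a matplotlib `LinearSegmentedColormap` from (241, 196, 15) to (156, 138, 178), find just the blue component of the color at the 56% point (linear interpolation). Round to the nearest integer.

B = 15 + 0.56 × (178 − 15) = 106.28 → 106

106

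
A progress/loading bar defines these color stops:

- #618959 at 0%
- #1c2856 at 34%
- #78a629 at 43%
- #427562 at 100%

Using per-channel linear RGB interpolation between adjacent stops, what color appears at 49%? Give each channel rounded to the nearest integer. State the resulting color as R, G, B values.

49% lies between the 43% and 100% stops, so the local fraction is t = (49 − 43)/(100 − 43) = 6/57 ≈ 0.1053.
#78a629 → (120, 166, 41); #427562 → (66, 117, 98).
R = 120 + 0.1053 × (66 − 120) = 114.314 → 114
G = 166 + 0.1053 × (117 − 166) = 160.84 → 161
B = 41 + 0.1053 × (98 − 41) = 47.002 → 47

(114, 161, 47)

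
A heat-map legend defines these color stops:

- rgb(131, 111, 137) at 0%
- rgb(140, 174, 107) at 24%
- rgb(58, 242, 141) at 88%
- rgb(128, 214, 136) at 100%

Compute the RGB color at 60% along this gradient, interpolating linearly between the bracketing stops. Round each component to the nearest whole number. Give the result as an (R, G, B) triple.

60% lies between the 24% and 88% stops, so the local fraction is t = (60 − 24)/(88 − 24) = 36/64 ≈ 0.5625.
R = 140 + 0.5625 × (58 − 140) = 93.875 → 94
G = 174 + 0.5625 × (242 − 174) = 212.25 → 212
B = 107 + 0.5625 × (141 − 107) = 126.125 → 126

(94, 212, 126)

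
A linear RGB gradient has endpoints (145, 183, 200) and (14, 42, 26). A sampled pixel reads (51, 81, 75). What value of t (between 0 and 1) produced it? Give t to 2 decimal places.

0.72

Invert the lerp on the B channel (largest span, 174): t = (75 − 200) / (26 − 200) = -125/-174 = 0.71839.
Check on R: (51 − 145)/(14 − 145) = 0.7176 ✓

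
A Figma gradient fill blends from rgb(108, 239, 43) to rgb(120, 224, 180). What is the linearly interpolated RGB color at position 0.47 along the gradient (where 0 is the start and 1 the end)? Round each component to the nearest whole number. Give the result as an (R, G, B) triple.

R = 108 + 0.47 × (120 − 108) = 108 + 0.47 × 12 = 113.64 → 114
G = 239 + 0.47 × (224 − 239) = 239 + 0.47 × -15 = 231.95 → 232
B = 43 + 0.47 × (180 − 43) = 43 + 0.47 × 137 = 107.39 → 107

(114, 232, 107)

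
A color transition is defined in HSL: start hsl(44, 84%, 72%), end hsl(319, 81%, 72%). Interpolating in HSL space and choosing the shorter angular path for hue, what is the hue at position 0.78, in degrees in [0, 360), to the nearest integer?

338

Hue: 319 − 44 = 275°, but |275| > 180 so the shorter arc goes the other way: Δh = 275 − 360 = -85°.
H = 44 + 0.78 × (-85) = -22.3 → -22 → -22 mod 360 = 338°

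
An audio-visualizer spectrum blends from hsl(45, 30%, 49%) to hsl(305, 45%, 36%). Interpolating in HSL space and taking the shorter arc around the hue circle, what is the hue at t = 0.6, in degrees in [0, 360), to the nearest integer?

345

Hue: 305 − 45 = 260°, but |260| > 180 so the shorter arc goes the other way: Δh = 260 − 360 = -100°.
H = 45 + 0.6 × (-100) = -15 → -15 → -15 mod 360 = 345°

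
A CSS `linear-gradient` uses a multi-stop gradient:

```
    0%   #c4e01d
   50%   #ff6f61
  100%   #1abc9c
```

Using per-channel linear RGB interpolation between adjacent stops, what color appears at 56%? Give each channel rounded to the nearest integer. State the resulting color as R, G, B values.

(228, 120, 104)

56% lies between the 50% and 100% stops, so the local fraction is t = (56 − 50)/(100 − 50) = 6/50 ≈ 0.12.
#ff6f61 → (255, 111, 97); #1abc9c → (26, 188, 156).
R = 255 + 0.12 × (26 − 255) = 227.52 → 228
G = 111 + 0.12 × (188 − 111) = 120.24 → 120
B = 97 + 0.12 × (156 − 97) = 104.08 → 104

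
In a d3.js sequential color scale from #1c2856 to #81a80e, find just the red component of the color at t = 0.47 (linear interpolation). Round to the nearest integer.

75

R₁ = 28 (from #1c2856), R₂ = 129 (from #81a80e).
R = 28 + 0.47 × (129 − 28) = 75.47 → 75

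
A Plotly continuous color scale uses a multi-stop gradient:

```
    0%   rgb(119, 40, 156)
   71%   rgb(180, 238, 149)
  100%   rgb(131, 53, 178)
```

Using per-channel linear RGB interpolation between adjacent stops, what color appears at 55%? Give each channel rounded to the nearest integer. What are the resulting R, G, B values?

(166, 193, 151)

55% lies between the 0% and 71% stops, so the local fraction is t = (55 − 0)/(71 − 0) = 55/71 ≈ 0.7746.
R = 119 + 0.7746 × (180 − 119) = 166.251 → 166
G = 40 + 0.7746 × (238 − 40) = 193.371 → 193
B = 156 + 0.7746 × (149 − 156) = 150.578 → 151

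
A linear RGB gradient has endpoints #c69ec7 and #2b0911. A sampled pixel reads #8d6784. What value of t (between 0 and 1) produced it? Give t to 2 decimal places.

Invert the lerp on the B channel (largest span, 182): t = (132 − 199) / (17 − 199) = -67/-182 = 0.36813.
Check on R: (141 − 198)/(43 − 198) = 0.3677 ✓

0.37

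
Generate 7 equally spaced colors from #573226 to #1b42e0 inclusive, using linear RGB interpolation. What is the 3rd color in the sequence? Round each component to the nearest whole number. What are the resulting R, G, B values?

(67, 55, 100)

With 7 swatches and endpoints inclusive, swatch 3 sits at t = (3 − 1)/(7 − 1) = 2/6 ≈ 0.3333.
#573226 → (87, 50, 38); #1b42e0 → (27, 66, 224).
R = 87 + 0.3333 × (27 − 87) = 67.002 → 67
G = 50 + 0.3333 × (66 − 50) = 55.333 → 55
B = 38 + 0.3333 × (224 − 38) = 99.994 → 100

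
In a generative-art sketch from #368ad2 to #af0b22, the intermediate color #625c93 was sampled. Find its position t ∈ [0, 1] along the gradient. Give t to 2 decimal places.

0.36

Invert the lerp on the B channel (largest span, 176): t = (147 − 210) / (34 − 210) = -63/-176 = 0.35795.
Check on R: (98 − 54)/(175 − 54) = 0.3636 ✓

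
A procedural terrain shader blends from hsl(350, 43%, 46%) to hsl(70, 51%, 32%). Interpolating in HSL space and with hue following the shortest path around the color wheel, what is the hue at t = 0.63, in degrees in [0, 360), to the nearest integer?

Hue: 70 − 350 = -280°, but |-280| > 180 so the shorter arc goes the other way: Δh = -280 + 360 = 80°.
H = 350 + 0.63 × (80) = 400.4 → 400 → 400 mod 360 = 40°

40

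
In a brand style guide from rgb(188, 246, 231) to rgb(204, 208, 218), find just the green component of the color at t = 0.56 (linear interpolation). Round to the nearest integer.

225

G = 246 + 0.56 × (208 − 246) = 224.72 → 225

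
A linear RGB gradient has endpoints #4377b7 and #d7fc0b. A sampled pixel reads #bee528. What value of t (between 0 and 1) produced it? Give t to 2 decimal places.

0.83

Invert the lerp on the B channel (largest span, 172): t = (40 − 183) / (11 − 183) = -143/-172 = 0.8314.
Check on R: (190 − 67)/(215 − 67) = 0.8311 ✓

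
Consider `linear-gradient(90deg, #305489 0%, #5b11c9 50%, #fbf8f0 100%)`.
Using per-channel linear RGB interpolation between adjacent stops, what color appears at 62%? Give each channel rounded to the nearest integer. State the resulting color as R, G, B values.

62% lies between the 50% and 100% stops, so the local fraction is t = (62 − 50)/(100 − 50) = 12/50 ≈ 0.24.
#5b11c9 → (91, 17, 201); #fbf8f0 → (251, 248, 240).
R = 91 + 0.24 × (251 − 91) = 129.4 → 129
G = 17 + 0.24 × (248 − 17) = 72.44 → 72
B = 201 + 0.24 × (240 − 201) = 210.36 → 210

(129, 72, 210)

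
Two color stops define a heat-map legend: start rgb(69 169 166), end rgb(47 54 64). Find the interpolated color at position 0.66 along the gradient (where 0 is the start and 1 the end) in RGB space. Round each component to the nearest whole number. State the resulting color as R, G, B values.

R = 69 + 0.66 × (47 − 69) = 69 + 0.66 × -22 = 54.48 → 54
G = 169 + 0.66 × (54 − 169) = 169 + 0.66 × -115 = 93.1 → 93
B = 166 + 0.66 × (64 − 166) = 166 + 0.66 × -102 = 98.68 → 99

(54, 93, 99)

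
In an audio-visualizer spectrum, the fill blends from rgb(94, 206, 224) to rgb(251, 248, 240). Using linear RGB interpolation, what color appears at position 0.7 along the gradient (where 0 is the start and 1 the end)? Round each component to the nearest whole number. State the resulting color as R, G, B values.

R = 94 + 0.7 × (251 − 94) = 94 + 0.7 × 157 = 203.9 → 204
G = 206 + 0.7 × (248 − 206) = 206 + 0.7 × 42 = 235.4 → 235
B = 224 + 0.7 × (240 − 224) = 224 + 0.7 × 16 = 235.2 → 235

(204, 235, 235)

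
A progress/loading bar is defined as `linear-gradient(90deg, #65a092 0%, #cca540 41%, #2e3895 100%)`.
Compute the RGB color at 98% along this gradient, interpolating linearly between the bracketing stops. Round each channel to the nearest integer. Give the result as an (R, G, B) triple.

98% lies between the 41% and 100% stops, so the local fraction is t = (98 − 41)/(100 − 41) = 57/59 ≈ 0.9661.
#cca540 → (204, 165, 64); #2e3895 → (46, 56, 149).
R = 204 + 0.9661 × (46 − 204) = 51.356 → 51
G = 165 + 0.9661 × (56 − 165) = 59.695 → 60
B = 64 + 0.9661 × (149 − 64) = 146.118 → 146

(51, 60, 146)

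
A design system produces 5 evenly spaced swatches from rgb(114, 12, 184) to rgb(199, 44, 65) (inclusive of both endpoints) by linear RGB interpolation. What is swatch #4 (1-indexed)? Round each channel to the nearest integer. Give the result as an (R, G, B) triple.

(178, 36, 95)

With 5 swatches and endpoints inclusive, swatch 4 sits at t = (4 − 1)/(5 − 1) = 3/4 ≈ 0.75.
R = 114 + 0.75 × (199 − 114) = 177.75 → 178
G = 12 + 0.75 × (44 − 12) = 36 → 36
B = 184 + 0.75 × (65 − 184) = 94.75 → 95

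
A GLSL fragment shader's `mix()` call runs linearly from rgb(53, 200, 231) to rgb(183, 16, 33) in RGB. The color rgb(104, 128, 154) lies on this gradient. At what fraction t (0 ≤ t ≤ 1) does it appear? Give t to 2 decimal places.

0.39

Invert the lerp on the B channel (largest span, 198): t = (154 − 231) / (33 − 231) = -77/-198 = 0.38889.
Check on R: (104 − 53)/(183 − 53) = 0.3923 ✓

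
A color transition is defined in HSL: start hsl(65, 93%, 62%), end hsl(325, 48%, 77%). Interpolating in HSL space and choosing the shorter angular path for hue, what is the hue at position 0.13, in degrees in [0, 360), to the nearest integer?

52

Hue: 325 − 65 = 260°, but |260| > 180 so the shorter arc goes the other way: Δh = 260 − 360 = -100°.
H = 65 + 0.13 × (-100) = 52 → 52°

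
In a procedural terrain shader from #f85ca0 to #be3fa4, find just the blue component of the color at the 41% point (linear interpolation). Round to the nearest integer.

162

B₁ = 160 (from #f85ca0), B₂ = 164 (from #be3fa4).
B = 160 + 0.41 × (164 − 160) = 161.64 → 162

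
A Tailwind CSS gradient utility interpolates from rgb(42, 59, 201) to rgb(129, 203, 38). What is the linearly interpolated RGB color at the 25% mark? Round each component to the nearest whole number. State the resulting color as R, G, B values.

(64, 95, 160)

25% corresponds to t = 0.25.
R = 42 + 0.25 × (129 − 42) = 42 + 0.25 × 87 = 63.75 → 64
G = 59 + 0.25 × (203 − 59) = 59 + 0.25 × 144 = 95 → 95
B = 201 + 0.25 × (38 − 201) = 201 + 0.25 × -163 = 160.25 → 160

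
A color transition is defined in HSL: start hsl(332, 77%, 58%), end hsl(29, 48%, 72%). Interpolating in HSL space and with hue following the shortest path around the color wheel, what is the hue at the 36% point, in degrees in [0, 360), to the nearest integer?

353

Hue: 29 − 332 = -303°, but |-303| > 180 so the shorter arc goes the other way: Δh = -303 + 360 = 57°.
H = 332 + 0.36 × (57) = 352.52 → 353°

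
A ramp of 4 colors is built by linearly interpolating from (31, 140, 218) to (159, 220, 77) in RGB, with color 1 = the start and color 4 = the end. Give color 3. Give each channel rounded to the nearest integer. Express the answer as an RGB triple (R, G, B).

With 4 swatches and endpoints inclusive, swatch 3 sits at t = (3 − 1)/(4 − 1) = 2/3 ≈ 0.6667.
R = 31 + 0.6667 × (159 − 31) = 116.338 → 116
G = 140 + 0.6667 × (220 − 140) = 193.336 → 193
B = 218 + 0.6667 × (77 − 218) = 123.995 → 124

(116, 193, 124)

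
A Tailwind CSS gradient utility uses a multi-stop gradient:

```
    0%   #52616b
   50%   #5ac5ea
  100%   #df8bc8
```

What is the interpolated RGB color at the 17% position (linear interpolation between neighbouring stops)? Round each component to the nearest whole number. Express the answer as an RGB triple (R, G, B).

17% lies between the 0% and 50% stops, so the local fraction is t = (17 − 0)/(50 − 0) = 17/50 ≈ 0.34.
#52616b → (82, 97, 107); #5ac5ea → (90, 197, 234).
R = 82 + 0.34 × (90 − 82) = 84.72 → 85
G = 97 + 0.34 × (197 − 97) = 131 → 131
B = 107 + 0.34 × (234 − 107) = 150.18 → 150

(85, 131, 150)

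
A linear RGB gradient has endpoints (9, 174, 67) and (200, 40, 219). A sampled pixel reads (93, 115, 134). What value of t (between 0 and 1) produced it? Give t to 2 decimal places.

0.44

Invert the lerp on the R channel (largest span, 191): t = (93 − 9) / (200 − 9) = 84/191 = 0.43979.
Check on G: (115 − 174)/(40 − 174) = 0.4403 ✓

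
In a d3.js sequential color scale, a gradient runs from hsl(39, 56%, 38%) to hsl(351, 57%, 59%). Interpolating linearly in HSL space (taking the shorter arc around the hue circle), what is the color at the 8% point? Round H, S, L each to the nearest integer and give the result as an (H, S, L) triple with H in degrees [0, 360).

Hue: 351 − 39 = 312°, but |312| > 180 so the shorter arc goes the other way: Δh = 312 − 360 = -48°.
H = 39 + 0.08 × (-48) = 35.16 → 35°
S = 56 + 0.08 × (57 − 56) = 56.08 → 56%
L = 38 + 0.08 × (59 − 38) = 39.68 → 40%

(35, 56, 40)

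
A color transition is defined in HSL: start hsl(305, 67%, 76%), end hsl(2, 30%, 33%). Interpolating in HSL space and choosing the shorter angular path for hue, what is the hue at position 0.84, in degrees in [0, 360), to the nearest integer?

Hue: 2 − 305 = -303°, but |-303| > 180 so the shorter arc goes the other way: Δh = -303 + 360 = 57°.
H = 305 + 0.84 × (57) = 352.88 → 353°

353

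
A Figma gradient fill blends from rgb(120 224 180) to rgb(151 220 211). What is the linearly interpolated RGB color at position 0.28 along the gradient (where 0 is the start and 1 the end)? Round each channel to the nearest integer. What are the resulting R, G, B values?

(129, 223, 189)

R = 120 + 0.28 × (151 − 120) = 120 + 0.28 × 31 = 128.68 → 129
G = 224 + 0.28 × (220 − 224) = 224 + 0.28 × -4 = 222.88 → 223
B = 180 + 0.28 × (211 − 180) = 180 + 0.28 × 31 = 188.68 → 189
So the blended color is (129, 223, 189), about #81dfbd.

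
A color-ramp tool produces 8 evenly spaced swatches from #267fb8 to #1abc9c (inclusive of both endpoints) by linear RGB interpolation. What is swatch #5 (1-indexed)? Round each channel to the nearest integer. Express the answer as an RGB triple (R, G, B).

(31, 162, 168)

With 8 swatches and endpoints inclusive, swatch 5 sits at t = (5 − 1)/(8 − 1) = 4/7 ≈ 0.5714.
#267fb8 → (38, 127, 184); #1abc9c → (26, 188, 156).
R = 38 + 0.5714 × (26 − 38) = 31.143 → 31
G = 127 + 0.5714 × (188 − 127) = 161.855 → 162
B = 184 + 0.5714 × (156 − 184) = 168.001 → 168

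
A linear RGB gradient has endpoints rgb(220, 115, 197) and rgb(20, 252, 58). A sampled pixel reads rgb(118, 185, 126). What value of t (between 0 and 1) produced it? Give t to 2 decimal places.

0.51

Invert the lerp on the R channel (largest span, 200): t = (118 − 220) / (20 − 220) = -102/-200 = 0.51.
Check on G: (185 − 115)/(252 − 115) = 0.5109 ✓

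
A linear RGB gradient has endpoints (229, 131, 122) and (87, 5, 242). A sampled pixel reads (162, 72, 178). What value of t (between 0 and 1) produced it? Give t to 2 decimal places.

Invert the lerp on the R channel (largest span, 142): t = (162 − 229) / (87 − 229) = -67/-142 = 0.47183.
Check on G: (72 − 131)/(5 − 131) = 0.4683 ✓

0.47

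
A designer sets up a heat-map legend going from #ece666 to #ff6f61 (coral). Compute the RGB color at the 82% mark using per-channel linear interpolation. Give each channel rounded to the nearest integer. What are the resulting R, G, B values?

(252, 132, 98)

#ece666 → (236, 230, 102); #ff6f61 → (255, 111, 97).
82% corresponds to t = 0.82.
R = 236 + 0.82 × (255 − 236) = 236 + 0.82 × 19 = 251.58 → 252
G = 230 + 0.82 × (111 − 230) = 230 + 0.82 × -119 = 132.42 → 132
B = 102 + 0.82 × (97 − 102) = 102 + 0.82 × -5 = 97.9 → 98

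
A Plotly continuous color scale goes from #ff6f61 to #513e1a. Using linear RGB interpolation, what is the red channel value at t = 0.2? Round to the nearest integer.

R₁ = 255 (from #ff6f61), R₂ = 81 (from #513e1a).
R = 255 + 0.2 × (81 − 255) = 220.2 → 220

220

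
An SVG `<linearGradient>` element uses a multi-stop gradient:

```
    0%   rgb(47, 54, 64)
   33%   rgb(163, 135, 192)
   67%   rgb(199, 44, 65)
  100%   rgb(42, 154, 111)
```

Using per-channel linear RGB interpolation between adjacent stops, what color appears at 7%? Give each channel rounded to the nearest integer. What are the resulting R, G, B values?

7% lies between the 0% and 33% stops, so the local fraction is t = (7 − 0)/(33 − 0) = 7/33 ≈ 0.2121.
R = 47 + 0.2121 × (163 − 47) = 71.604 → 72
G = 54 + 0.2121 × (135 − 54) = 71.18 → 71
B = 64 + 0.2121 × (192 − 64) = 91.149 → 91

(72, 71, 91)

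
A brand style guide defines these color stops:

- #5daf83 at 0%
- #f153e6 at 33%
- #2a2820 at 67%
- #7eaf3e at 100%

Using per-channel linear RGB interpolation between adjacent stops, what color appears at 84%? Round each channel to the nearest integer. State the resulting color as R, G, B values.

84% lies between the 67% and 100% stops, so the local fraction is t = (84 − 67)/(100 − 67) = 17/33 ≈ 0.5152.
#2a2820 → (42, 40, 32); #7eaf3e → (126, 175, 62).
R = 42 + 0.5152 × (126 − 42) = 85.277 → 85
G = 40 + 0.5152 × (175 − 40) = 109.552 → 110
B = 32 + 0.5152 × (62 − 32) = 47.456 → 47

(85, 110, 47)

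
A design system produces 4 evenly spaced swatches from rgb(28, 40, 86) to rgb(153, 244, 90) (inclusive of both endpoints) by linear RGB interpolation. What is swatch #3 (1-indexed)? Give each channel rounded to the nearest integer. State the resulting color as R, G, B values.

With 4 swatches and endpoints inclusive, swatch 3 sits at t = (3 − 1)/(4 − 1) = 2/3 ≈ 0.6667.
R = 28 + 0.6667 × (153 − 28) = 111.337 → 111
G = 40 + 0.6667 × (244 − 40) = 176.007 → 176
B = 86 + 0.6667 × (90 − 86) = 88.667 → 89

(111, 176, 89)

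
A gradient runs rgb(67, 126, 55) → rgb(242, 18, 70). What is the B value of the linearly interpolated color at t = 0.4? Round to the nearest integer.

B = 55 + 0.4 × (70 − 55) = 61 → 61

61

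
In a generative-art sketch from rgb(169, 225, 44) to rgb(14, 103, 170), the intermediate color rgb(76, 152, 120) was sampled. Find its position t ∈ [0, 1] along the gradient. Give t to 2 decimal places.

0.60

Invert the lerp on the R channel (largest span, 155): t = (76 − 169) / (14 − 169) = -93/-155 = 0.6.
Check on G: (152 − 225)/(103 − 225) = 0.5984 ✓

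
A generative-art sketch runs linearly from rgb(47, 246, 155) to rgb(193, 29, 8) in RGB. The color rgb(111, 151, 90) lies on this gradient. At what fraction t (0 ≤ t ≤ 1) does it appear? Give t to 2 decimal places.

Invert the lerp on the G channel (largest span, 217): t = (151 − 246) / (29 − 246) = -95/-217 = 0.43779.
Check on R: (111 − 47)/(193 − 47) = 0.4384 ✓

0.44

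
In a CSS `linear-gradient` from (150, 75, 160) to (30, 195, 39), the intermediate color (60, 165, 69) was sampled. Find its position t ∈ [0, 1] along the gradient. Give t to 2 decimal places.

Invert the lerp on the B channel (largest span, 121): t = (69 − 160) / (39 − 160) = -91/-121 = 0.75207.
Check on R: (60 − 150)/(30 − 150) = 0.75 ✓

0.75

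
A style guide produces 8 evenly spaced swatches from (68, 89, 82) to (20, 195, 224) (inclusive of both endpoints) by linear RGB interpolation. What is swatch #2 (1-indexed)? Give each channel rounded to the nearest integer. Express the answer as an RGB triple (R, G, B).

(61, 104, 102)

With 8 swatches and endpoints inclusive, swatch 2 sits at t = (2 − 1)/(8 − 1) = 1/7 ≈ 0.1429.
R = 68 + 0.1429 × (20 − 68) = 61.141 → 61
G = 89 + 0.1429 × (195 − 89) = 104.147 → 104
B = 82 + 0.1429 × (224 − 82) = 102.292 → 102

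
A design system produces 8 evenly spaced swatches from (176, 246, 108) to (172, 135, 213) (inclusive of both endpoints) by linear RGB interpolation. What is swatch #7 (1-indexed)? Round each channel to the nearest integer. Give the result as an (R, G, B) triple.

With 8 swatches and endpoints inclusive, swatch 7 sits at t = (7 − 1)/(8 − 1) = 6/7 ≈ 0.8571.
R = 176 + 0.8571 × (172 − 176) = 172.572 → 173
G = 246 + 0.8571 × (135 − 246) = 150.862 → 151
B = 108 + 0.8571 × (213 − 108) = 197.995 → 198

(173, 151, 198)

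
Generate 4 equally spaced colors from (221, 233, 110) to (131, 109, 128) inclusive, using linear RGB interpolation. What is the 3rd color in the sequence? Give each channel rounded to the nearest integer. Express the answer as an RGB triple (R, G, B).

With 4 swatches and endpoints inclusive, swatch 3 sits at t = (3 − 1)/(4 − 1) = 2/3 ≈ 0.6667.
R = 221 + 0.6667 × (131 − 221) = 160.997 → 161
G = 233 + 0.6667 × (109 − 233) = 150.329 → 150
B = 110 + 0.6667 × (128 − 110) = 122.001 → 122

(161, 150, 122)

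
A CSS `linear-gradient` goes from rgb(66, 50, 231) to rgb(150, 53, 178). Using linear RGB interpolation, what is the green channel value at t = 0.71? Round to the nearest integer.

G = 50 + 0.71 × (53 − 50) = 52.13 → 52

52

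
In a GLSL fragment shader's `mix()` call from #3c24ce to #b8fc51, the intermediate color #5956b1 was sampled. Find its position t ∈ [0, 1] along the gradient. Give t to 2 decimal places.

0.23

Invert the lerp on the G channel (largest span, 216): t = (86 − 36) / (252 − 36) = 50/216 = 0.23148.
Check on R: (89 − 60)/(184 − 60) = 0.2339 ✓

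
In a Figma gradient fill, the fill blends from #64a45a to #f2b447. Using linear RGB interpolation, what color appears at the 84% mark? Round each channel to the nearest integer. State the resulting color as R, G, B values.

(219, 177, 74)

#64a45a → (100, 164, 90); #f2b447 → (242, 180, 71).
84% corresponds to t = 0.84.
R = 100 + 0.84 × (242 − 100) = 100 + 0.84 × 142 = 219.28 → 219
G = 164 + 0.84 × (180 − 164) = 164 + 0.84 × 16 = 177.44 → 177
B = 90 + 0.84 × (71 − 90) = 90 + 0.84 × -19 = 74.04 → 74
So the blended color is (219, 177, 74), about #dbb14a.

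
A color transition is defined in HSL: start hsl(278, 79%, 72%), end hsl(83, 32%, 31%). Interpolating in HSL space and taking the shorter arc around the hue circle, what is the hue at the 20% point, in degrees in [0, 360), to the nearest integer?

Hue: 83 − 278 = -195°, but |-195| > 180 so the shorter arc goes the other way: Δh = -195 + 360 = 165°.
H = 278 + 0.2 × (165) = 311 → 311°

311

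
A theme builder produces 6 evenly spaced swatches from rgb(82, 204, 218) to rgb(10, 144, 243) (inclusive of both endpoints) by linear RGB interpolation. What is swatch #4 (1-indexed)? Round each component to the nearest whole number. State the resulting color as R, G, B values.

With 6 swatches and endpoints inclusive, swatch 4 sits at t = (4 − 1)/(6 − 1) = 3/5 ≈ 0.6.
R = 82 + 0.6 × (10 − 82) = 38.8 → 39
G = 204 + 0.6 × (144 − 204) = 168 → 168
B = 218 + 0.6 × (243 − 218) = 233 → 233

(39, 168, 233)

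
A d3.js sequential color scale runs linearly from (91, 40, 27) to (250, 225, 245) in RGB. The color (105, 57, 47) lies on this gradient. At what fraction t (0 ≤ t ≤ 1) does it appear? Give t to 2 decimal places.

0.09

Invert the lerp on the B channel (largest span, 218): t = (47 − 27) / (245 − 27) = 20/218 = 0.091743.
Check on R: (105 − 91)/(250 − 91) = 0.08805 ✓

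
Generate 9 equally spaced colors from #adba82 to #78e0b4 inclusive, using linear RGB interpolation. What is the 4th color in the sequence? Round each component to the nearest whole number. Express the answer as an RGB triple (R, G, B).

(153, 200, 149)

With 9 swatches and endpoints inclusive, swatch 4 sits at t = (4 − 1)/(9 − 1) = 3/8 ≈ 0.375.
#adba82 → (173, 186, 130); #78e0b4 → (120, 224, 180).
R = 173 + 0.375 × (120 − 173) = 153.125 → 153
G = 186 + 0.375 × (224 − 186) = 200.25 → 200
B = 130 + 0.375 × (180 − 130) = 148.75 → 149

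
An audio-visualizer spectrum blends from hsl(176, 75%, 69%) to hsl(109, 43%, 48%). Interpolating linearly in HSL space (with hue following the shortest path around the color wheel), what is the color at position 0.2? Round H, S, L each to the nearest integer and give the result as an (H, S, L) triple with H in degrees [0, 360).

Hue arc: Δh = 109 − 176 = -67° (|Δh| ≤ 180, already the shorter path).
H = 176 + 0.2 × (-67) = 162.6 → 163°
S = 75 + 0.2 × (43 − 75) = 68.6 → 69%
L = 69 + 0.2 × (48 − 69) = 64.8 → 65%

(163, 69, 65)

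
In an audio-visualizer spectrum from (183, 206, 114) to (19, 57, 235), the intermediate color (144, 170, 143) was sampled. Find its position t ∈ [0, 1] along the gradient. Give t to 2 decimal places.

Invert the lerp on the R channel (largest span, 164): t = (144 − 183) / (19 − 183) = -39/-164 = 0.2378.
Check on G: (170 − 206)/(57 − 206) = 0.2416 ✓

0.24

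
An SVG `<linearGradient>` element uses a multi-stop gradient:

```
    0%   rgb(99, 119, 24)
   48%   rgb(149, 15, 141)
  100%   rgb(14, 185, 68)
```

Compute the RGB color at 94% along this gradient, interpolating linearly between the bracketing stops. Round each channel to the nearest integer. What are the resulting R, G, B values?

(30, 165, 76)

94% lies between the 48% and 100% stops, so the local fraction is t = (94 − 48)/(100 − 48) = 46/52 ≈ 0.8846.
R = 149 + 0.8846 × (14 − 149) = 29.579 → 30
G = 15 + 0.8846 × (185 − 15) = 165.382 → 165
B = 141 + 0.8846 × (68 − 141) = 76.424 → 76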